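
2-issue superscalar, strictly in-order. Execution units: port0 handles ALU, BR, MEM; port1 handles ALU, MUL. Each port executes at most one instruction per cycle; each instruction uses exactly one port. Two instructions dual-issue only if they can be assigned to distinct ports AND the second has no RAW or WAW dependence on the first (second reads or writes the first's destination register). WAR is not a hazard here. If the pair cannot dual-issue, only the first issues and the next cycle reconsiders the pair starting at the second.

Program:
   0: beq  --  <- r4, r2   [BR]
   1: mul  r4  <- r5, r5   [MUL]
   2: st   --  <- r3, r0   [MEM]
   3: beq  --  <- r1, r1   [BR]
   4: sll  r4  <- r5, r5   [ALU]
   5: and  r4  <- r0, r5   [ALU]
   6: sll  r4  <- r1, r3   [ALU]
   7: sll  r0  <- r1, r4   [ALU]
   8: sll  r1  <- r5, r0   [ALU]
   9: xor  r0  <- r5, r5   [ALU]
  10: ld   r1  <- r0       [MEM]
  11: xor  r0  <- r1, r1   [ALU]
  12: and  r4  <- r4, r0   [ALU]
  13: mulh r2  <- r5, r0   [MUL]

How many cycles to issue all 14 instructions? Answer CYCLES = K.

  cy0 -> i0&i1 (beq.BR mul.MUL) pair
  cy1 -> i2 (st.MEM) no-port MEM/BR
  cy2 -> i3&i4 (beq.BR sll.ALU) pair
  cy3 -> i5 (and.ALU) WAW r4
  cy4 -> i6 (sll.ALU) RAW r4
  cy5 -> i7 (sll.ALU) RAW r0
  cy6 -> i8&i9 (sll.ALU xor.ALU) pair
  cy7 -> i10 (ld.MEM) RAW r1
  cy8 -> i11 (xor.ALU) RAW r0
  cy9 -> i12&i13 (and.ALU mulh.MUL) pair

CYCLES = 10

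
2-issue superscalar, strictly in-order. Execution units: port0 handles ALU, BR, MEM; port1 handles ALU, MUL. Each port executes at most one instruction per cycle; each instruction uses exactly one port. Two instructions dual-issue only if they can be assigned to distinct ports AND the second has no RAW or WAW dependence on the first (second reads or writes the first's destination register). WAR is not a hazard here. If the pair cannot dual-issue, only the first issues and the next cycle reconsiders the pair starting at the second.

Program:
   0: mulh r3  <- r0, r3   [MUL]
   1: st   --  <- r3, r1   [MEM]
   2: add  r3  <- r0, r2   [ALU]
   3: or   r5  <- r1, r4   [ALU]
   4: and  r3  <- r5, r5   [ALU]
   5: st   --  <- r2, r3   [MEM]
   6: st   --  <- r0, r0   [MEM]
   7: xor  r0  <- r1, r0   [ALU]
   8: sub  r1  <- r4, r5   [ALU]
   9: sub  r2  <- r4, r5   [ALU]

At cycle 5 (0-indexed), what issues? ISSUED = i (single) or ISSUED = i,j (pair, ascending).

0. mulh.MUL @i0  | RAW r3
1. st.MEM+add.ALU @i1/i2  | dual
2. or.ALU @i3  | RAW r5
3. and.ALU @i4  | RAW r3
4. st.MEM @i5  | no-port MEM/MEM
5. st.MEM+xor.ALU @i6/i7  | dual
6. sub.ALU+sub.ALU @i8/i9  | dual

ISSUED = 6,7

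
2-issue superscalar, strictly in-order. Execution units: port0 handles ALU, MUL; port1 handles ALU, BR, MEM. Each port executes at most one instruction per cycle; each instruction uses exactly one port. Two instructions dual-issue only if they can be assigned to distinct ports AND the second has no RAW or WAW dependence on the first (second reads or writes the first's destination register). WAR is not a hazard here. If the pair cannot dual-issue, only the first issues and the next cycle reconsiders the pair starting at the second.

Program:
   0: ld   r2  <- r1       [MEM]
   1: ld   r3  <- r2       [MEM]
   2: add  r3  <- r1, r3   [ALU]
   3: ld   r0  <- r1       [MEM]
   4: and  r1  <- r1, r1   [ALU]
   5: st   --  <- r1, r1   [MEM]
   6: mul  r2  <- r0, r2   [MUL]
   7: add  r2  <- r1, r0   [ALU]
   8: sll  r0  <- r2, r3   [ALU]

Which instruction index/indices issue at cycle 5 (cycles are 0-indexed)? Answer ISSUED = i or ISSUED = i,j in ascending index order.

ISSUED = 7

[0] i0  ld  -- no-port MEM/MEM
[1] i1  ld  -- RAW+WAW r3
[2] i2/i3  add ld  -- dual
[3] i4  and  -- RAW r1
[4] i5/i6  st mul  -- dual
[5] i7  add  -- RAW r2
[6] i8  sll  -- tail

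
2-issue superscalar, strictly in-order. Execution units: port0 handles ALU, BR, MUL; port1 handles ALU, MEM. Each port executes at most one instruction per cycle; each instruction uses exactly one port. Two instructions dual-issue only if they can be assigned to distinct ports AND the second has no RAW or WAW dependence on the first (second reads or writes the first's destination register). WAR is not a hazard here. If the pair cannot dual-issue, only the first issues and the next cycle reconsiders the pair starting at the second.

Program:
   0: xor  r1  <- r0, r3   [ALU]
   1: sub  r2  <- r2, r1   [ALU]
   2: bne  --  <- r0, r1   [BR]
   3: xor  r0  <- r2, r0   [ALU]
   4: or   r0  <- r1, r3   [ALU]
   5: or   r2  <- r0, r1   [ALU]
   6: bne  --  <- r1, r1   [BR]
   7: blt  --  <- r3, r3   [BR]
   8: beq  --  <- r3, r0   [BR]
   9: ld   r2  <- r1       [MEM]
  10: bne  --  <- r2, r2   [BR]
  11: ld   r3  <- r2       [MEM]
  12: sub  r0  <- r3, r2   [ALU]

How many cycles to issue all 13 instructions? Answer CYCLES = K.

t=0 i0:xor ; RAW r1
t=1 i1/i2:sub/bne ; pair
t=2 i3:xor ; WAW r0
t=3 i4:or ; RAW r0
t=4 i5/i6:or/bne ; pair
t=5 i7:blt ; no-port BR/BR
t=6 i8/i9:beq/ld ; pair
t=7 i10/i11:bne/ld ; pair
t=8 i12:sub ; tail

CYCLES = 9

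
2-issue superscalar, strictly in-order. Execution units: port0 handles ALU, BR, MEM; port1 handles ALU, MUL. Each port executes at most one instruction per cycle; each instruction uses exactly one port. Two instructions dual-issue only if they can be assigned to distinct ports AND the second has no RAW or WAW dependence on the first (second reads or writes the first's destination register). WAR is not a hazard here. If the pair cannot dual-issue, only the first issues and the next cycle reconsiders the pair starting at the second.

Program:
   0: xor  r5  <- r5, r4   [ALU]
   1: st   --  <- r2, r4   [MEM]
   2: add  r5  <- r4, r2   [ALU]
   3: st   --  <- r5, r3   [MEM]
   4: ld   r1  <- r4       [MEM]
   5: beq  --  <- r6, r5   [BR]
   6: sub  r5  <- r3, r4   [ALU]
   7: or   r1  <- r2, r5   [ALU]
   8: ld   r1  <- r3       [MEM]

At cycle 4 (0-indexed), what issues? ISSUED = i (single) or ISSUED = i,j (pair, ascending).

0. xor;st @i0+i1  | dual
1. add @i2  | RAW r5
2. st @i3  | no-port MEM/MEM
3. ld @i4  | no-port MEM/BR
4. beq;sub @i5+i6  | dual
5. or @i7  | WAW r1
6. ld @i8  | tail

ISSUED = 5,6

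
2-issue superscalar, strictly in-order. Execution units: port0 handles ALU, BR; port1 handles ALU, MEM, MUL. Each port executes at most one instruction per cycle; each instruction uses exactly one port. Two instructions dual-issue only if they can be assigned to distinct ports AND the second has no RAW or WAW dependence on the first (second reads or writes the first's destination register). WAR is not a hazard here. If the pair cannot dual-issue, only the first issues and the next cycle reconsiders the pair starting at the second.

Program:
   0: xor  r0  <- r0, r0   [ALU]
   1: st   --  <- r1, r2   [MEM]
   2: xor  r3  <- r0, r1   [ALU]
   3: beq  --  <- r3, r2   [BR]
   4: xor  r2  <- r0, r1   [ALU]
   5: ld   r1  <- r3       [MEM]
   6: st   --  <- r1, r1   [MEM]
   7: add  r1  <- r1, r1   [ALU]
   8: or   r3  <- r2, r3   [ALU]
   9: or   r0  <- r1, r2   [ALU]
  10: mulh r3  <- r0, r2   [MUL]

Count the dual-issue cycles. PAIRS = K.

PAIRS = 4

t=0 i0,i1:xor.ALU st.MEM ; pair
t=1 i2:xor.ALU ; RAW r3
t=2 i3,i4:beq.BR xor.ALU ; pair
t=3 i5:ld.MEM ; no-port MEM/MEM
t=4 i6,i7:st.MEM add.ALU ; pair
t=5 i8,i9:or.ALU or.ALU ; pair
t=6 i10:mulh.MUL ; tail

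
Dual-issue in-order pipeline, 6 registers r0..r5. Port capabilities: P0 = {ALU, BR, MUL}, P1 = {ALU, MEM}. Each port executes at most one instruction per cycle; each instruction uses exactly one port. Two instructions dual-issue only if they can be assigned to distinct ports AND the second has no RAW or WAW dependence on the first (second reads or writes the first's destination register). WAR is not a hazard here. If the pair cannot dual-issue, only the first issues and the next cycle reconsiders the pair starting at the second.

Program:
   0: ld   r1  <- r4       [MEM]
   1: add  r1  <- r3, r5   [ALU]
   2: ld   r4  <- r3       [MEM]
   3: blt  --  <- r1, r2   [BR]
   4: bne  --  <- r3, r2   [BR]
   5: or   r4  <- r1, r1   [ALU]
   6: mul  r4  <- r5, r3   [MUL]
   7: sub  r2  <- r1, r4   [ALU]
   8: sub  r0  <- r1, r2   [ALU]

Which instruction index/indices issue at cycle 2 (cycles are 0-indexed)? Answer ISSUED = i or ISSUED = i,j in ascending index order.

#0 head=0: ld i0 WAW r1
#1 head=1: add;ld i1&i2 dual
#2 head=3: blt i3 no-port BR/BR
#3 head=4: bne;or i4&i5 dual
#4 head=6: mul i6 RAW r4
#5 head=7: sub i7 RAW r2
#6 head=8: sub i8 tail

ISSUED = 3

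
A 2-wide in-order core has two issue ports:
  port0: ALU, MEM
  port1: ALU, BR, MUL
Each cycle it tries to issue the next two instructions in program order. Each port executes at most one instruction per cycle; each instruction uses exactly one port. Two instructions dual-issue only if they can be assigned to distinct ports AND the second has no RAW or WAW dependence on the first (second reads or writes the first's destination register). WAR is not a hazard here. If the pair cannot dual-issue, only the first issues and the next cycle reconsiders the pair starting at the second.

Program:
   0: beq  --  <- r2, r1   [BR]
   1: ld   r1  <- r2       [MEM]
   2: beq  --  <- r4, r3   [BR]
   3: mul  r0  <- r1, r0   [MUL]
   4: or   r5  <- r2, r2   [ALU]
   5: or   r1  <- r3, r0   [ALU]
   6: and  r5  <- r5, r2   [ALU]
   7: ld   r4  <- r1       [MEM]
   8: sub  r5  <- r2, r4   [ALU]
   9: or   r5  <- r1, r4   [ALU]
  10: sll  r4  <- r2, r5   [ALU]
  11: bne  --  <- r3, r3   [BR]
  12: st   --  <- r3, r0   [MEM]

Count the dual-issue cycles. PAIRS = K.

PAIRS = 4

0. beq+ld @i0/i1  | dual
1. beq @i2  | no-port BR/MUL
2. mul+or @i3/i4  | dual
3. or+and @i5/i6  | dual
4. ld @i7  | RAW r4
5. sub @i8  | WAW r5
6. or @i9  | RAW r5
7. sll+bne @i10/i11  | dual
8. st @i12  | tail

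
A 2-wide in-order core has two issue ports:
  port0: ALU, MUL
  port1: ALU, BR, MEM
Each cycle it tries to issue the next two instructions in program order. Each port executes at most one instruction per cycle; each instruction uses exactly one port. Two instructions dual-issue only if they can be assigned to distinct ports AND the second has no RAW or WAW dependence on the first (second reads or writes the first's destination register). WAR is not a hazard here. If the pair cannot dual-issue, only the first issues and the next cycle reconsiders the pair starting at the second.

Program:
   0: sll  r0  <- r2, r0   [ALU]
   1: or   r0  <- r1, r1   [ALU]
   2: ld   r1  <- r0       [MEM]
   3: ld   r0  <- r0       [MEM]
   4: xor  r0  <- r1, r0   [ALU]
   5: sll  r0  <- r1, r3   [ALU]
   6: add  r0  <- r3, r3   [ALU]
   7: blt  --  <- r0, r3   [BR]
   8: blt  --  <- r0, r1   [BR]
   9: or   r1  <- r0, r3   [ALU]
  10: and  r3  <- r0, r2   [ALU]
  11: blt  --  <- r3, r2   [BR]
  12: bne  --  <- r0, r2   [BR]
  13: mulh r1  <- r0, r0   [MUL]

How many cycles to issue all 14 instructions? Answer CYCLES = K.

#0 head=0: sll.ALU i0 WAW r0
#1 head=1: or.ALU i1 RAW r0
#2 head=2: ld.MEM i2 no-port MEM/MEM
#3 head=3: ld.MEM i3 RAW+WAW r0
#4 head=4: xor.ALU i4 WAW r0
#5 head=5: sll.ALU i5 WAW r0
#6 head=6: add.ALU i6 RAW r0
#7 head=7: blt.BR i7 no-port BR/BR
#8 head=8: blt.BR/or.ALU i8+i9 pair
#9 head=10: and.ALU i10 RAW r3
#10 head=11: blt.BR i11 no-port BR/BR
#11 head=12: bne.BR/mulh.MUL i12+i13 pair

CYCLES = 12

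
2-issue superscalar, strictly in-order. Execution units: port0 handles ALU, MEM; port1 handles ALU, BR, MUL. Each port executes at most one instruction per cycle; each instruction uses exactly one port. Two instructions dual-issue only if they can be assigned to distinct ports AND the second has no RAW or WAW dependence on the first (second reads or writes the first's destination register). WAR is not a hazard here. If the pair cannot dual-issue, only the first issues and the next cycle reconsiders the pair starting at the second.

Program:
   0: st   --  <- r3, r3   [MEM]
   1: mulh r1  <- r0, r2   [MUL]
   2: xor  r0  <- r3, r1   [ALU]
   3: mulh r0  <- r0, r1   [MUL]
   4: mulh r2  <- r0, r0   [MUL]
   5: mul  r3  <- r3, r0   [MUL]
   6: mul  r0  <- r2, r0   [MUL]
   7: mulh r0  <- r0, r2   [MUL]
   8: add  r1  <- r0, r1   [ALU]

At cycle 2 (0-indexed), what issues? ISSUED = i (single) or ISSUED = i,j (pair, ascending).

ISSUED = 3

0. st mulh @i0&i1  | dual
1. xor @i2  | RAW+WAW r0
2. mulh @i3  | no-port MUL/MUL
3. mulh @i4  | no-port MUL/MUL
4. mul @i5  | no-port MUL/MUL
5. mul @i6  | no-port MUL/MUL
6. mulh @i7  | RAW r0
7. add @i8  | tail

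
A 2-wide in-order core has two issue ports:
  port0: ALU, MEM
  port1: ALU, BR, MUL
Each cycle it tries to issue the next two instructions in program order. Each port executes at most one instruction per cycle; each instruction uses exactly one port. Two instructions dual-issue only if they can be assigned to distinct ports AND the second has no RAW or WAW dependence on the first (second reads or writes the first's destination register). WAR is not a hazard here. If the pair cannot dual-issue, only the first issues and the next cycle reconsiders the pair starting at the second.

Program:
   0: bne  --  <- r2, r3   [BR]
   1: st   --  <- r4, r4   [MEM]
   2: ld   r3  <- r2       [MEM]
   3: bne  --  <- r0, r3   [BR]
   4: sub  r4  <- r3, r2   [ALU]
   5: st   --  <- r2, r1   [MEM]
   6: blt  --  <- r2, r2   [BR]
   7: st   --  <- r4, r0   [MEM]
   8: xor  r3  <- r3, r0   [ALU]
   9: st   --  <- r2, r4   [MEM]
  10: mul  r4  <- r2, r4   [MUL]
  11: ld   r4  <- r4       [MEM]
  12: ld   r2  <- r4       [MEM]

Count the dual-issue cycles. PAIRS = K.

PAIRS = 5

t=0 i0&i1:bne+st ; dual
t=1 i2:ld ; RAW r3
t=2 i3&i4:bne+sub ; dual
t=3 i5&i6:st+blt ; dual
t=4 i7&i8:st+xor ; dual
t=5 i9&i10:st+mul ; dual
t=6 i11:ld ; no-port MEM/MEM
t=7 i12:ld ; tail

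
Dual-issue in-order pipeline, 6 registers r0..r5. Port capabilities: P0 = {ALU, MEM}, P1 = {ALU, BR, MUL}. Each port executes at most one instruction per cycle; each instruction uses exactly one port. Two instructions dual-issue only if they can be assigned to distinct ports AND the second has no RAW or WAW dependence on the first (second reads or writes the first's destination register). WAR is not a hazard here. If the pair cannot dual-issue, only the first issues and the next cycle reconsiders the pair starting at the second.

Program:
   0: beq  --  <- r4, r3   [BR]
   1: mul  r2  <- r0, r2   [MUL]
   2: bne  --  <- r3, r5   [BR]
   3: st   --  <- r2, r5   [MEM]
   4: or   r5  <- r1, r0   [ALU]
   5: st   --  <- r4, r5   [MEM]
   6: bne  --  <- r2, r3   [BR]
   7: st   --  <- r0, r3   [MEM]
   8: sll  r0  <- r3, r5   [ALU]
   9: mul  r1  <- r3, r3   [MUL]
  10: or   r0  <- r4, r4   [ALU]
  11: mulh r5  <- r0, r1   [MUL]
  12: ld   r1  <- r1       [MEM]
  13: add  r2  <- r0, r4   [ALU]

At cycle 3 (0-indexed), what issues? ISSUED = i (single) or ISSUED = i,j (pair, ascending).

ISSUED = 4

#0 head=0: beq i0 no-port BR/MUL
#1 head=1: mul i1 no-port MUL/BR
#2 head=2: bne;st i2&i3 dual
#3 head=4: or i4 RAW r5
#4 head=5: st;bne i5&i6 dual
#5 head=7: st;sll i7&i8 dual
#6 head=9: mul;or i9&i10 dual
#7 head=11: mulh;ld i11&i12 dual
#8 head=13: add i13 tail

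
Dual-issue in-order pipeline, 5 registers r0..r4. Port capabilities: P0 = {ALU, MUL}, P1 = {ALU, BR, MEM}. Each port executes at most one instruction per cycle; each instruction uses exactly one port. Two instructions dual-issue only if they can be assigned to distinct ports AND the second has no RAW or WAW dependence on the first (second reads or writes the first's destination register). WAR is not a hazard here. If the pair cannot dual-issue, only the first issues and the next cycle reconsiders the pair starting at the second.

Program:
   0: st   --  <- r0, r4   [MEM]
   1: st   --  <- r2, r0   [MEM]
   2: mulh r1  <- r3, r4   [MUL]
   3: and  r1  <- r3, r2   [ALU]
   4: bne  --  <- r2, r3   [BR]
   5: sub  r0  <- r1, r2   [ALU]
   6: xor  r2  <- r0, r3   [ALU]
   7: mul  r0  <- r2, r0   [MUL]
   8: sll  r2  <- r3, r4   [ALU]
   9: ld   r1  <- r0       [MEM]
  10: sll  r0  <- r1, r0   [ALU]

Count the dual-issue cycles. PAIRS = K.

PAIRS = 3

  cy0 -> i0 (st.MEM) no-port MEM/MEM
  cy1 -> i1+i2 (st.MEM/mulh.MUL) dual
  cy2 -> i3+i4 (and.ALU/bne.BR) dual
  cy3 -> i5 (sub.ALU) RAW r0
  cy4 -> i6 (xor.ALU) RAW r2
  cy5 -> i7+i8 (mul.MUL/sll.ALU) dual
  cy6 -> i9 (ld.MEM) RAW r1
  cy7 -> i10 (sll.ALU) tail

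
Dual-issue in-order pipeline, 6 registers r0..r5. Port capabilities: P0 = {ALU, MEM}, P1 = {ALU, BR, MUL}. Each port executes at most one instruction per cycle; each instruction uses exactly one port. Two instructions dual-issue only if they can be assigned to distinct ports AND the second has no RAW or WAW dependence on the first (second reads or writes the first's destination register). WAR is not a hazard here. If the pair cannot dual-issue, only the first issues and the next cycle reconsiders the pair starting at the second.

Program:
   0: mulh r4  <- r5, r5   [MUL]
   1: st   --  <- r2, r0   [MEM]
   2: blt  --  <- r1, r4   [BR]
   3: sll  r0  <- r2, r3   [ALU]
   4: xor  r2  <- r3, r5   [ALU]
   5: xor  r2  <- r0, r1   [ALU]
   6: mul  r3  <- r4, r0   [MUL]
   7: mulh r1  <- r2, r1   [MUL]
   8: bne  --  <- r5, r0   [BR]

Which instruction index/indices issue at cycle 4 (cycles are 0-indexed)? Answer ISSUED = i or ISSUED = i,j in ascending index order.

ISSUED = 7

#0 head=0: mulh;st i0,i1 2-wide
#1 head=2: blt;sll i2,i3 2-wide
#2 head=4: xor i4 WAW r2
#3 head=5: xor;mul i5,i6 2-wide
#4 head=7: mulh i7 no-port MUL/BR
#5 head=8: bne i8 tail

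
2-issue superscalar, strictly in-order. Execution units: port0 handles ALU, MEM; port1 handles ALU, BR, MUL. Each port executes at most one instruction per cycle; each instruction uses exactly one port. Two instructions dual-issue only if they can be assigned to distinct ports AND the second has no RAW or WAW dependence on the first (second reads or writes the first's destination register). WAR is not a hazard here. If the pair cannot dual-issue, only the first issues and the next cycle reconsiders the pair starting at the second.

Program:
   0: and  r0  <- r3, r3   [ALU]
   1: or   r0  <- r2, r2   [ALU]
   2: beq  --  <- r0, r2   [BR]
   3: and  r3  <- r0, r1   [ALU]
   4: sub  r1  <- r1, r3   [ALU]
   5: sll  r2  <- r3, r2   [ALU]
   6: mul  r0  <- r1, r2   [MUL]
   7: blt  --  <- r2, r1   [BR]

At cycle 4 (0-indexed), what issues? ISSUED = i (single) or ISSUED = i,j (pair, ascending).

ISSUED = 6

[0] i0  and  -- WAW r0
[1] i1  or  -- RAW r0
[2] i2/i3  beq and  -- pair
[3] i4/i5  sub sll  -- pair
[4] i6  mul  -- no-port MUL/BR
[5] i7  blt  -- tail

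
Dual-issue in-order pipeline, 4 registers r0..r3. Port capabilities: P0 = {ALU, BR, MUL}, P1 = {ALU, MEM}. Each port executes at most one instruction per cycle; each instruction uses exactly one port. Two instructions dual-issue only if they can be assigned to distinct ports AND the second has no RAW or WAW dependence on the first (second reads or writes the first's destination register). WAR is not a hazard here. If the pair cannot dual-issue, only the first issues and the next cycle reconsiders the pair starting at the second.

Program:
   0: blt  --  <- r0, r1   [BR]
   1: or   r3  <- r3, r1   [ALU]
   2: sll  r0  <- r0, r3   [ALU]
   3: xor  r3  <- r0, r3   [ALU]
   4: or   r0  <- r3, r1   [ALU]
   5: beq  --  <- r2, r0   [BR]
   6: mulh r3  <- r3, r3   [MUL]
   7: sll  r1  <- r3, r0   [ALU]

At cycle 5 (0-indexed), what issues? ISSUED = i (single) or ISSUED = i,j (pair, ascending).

[0] i0&i1  blt or  -- dual
[1] i2  sll  -- RAW r0
[2] i3  xor  -- RAW r3
[3] i4  or  -- RAW r0
[4] i5  beq  -- no-port BR/MUL
[5] i6  mulh  -- RAW r3
[6] i7  sll  -- tail

ISSUED = 6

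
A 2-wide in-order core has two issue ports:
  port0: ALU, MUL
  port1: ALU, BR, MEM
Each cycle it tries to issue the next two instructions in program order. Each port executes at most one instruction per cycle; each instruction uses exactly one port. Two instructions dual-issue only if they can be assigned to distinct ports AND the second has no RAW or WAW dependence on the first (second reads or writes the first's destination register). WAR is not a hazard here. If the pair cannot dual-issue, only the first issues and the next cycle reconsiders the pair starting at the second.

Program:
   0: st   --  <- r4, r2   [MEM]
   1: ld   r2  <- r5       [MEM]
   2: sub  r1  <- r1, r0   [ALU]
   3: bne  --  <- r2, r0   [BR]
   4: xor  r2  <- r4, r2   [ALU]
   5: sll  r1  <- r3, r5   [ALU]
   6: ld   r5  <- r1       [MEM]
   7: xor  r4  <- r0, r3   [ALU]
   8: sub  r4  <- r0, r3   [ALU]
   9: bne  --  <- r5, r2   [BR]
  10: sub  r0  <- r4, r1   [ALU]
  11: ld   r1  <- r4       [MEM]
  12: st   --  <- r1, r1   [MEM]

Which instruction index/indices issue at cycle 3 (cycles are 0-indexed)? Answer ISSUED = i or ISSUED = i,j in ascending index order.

ISSUED = 5

#0 head=0: st i0 no-port MEM/MEM
#1 head=1: ld;sub i1+i2 pair
#2 head=3: bne;xor i3+i4 pair
#3 head=5: sll i5 RAW r1
#4 head=6: ld;xor i6+i7 pair
#5 head=8: sub;bne i8+i9 pair
#6 head=10: sub;ld i10+i11 pair
#7 head=12: st i12 tail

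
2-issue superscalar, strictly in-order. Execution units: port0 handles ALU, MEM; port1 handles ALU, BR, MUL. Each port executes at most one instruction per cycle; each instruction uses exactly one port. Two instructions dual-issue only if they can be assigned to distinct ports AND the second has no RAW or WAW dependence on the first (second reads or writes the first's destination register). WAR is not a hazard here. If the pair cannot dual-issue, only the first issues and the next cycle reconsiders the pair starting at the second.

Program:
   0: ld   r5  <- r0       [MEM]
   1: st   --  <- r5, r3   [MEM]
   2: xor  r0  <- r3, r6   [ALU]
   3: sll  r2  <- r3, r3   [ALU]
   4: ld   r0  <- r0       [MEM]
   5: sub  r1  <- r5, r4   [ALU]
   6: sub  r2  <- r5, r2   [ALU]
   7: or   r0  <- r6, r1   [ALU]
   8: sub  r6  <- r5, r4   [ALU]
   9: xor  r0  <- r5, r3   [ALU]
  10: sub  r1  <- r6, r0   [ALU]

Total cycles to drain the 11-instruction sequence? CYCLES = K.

[0] i0  ld.MEM  -- no-port MEM/MEM
[1] i1+i2  st.MEM+xor.ALU  -- dual
[2] i3+i4  sll.ALU+ld.MEM  -- dual
[3] i5+i6  sub.ALU+sub.ALU  -- dual
[4] i7+i8  or.ALU+sub.ALU  -- dual
[5] i9  xor.ALU  -- RAW r0
[6] i10  sub.ALU  -- tail

CYCLES = 7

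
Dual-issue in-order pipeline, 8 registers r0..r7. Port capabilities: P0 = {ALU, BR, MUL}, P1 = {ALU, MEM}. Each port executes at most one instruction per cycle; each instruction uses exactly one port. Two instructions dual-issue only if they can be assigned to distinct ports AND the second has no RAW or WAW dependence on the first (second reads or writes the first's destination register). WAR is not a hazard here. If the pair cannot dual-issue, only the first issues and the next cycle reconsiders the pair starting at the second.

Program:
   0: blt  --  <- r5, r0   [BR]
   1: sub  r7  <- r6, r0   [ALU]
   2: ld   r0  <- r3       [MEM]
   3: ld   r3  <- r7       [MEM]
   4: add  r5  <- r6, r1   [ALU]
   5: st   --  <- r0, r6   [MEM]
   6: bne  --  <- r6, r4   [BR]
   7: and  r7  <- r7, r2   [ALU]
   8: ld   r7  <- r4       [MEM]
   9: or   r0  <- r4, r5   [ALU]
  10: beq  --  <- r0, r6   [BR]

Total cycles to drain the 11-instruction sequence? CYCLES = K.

#0 head=0: blt;sub i0&i1 dual
#1 head=2: ld i2 no-port MEM/MEM
#2 head=3: ld;add i3&i4 dual
#3 head=5: st;bne i5&i6 dual
#4 head=7: and i7 WAW r7
#5 head=8: ld;or i8&i9 dual
#6 head=10: beq i10 tail

CYCLES = 7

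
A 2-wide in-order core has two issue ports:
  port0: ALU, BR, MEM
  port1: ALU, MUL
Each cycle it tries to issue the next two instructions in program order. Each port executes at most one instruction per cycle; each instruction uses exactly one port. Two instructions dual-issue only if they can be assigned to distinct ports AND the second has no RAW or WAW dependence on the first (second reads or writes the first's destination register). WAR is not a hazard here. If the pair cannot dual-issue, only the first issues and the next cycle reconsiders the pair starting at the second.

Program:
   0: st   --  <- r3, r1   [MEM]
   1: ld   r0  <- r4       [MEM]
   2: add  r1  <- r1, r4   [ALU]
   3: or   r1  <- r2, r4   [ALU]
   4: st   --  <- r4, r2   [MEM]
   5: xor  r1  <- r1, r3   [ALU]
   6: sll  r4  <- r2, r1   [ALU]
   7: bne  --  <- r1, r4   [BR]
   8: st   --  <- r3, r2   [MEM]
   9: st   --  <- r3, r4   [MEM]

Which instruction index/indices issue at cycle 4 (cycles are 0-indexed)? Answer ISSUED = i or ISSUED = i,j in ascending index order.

  cy0 -> i0 (st.MEM) no-port MEM/MEM
  cy1 -> i1/i2 (ld.MEM;add.ALU) dual
  cy2 -> i3/i4 (or.ALU;st.MEM) dual
  cy3 -> i5 (xor.ALU) RAW r1
  cy4 -> i6 (sll.ALU) RAW r4
  cy5 -> i7 (bne.BR) no-port BR/MEM
  cy6 -> i8 (st.MEM) no-port MEM/MEM
  cy7 -> i9 (st.MEM) tail

ISSUED = 6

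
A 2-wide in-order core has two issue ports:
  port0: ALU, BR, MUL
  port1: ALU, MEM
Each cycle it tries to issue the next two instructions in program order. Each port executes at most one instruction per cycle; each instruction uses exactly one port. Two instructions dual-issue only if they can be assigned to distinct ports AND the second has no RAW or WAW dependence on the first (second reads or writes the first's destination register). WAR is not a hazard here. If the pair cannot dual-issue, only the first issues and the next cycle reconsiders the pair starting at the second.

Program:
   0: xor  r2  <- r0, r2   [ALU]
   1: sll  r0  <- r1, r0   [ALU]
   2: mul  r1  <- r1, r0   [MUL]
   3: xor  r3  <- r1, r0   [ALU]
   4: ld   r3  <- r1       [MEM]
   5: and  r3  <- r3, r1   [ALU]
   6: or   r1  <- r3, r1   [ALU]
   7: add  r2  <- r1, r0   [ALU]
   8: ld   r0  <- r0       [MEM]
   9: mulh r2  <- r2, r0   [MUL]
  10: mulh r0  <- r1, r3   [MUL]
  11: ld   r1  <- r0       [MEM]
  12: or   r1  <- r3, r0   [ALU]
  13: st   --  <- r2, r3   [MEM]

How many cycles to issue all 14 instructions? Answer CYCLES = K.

0. xor/sll @i0+i1  | pair
1. mul @i2  | RAW r1
2. xor @i3  | WAW r3
3. ld @i4  | RAW+WAW r3
4. and @i5  | RAW r3
5. or @i6  | RAW r1
6. add/ld @i7+i8  | pair
7. mulh @i9  | no-port MUL/MUL
8. mulh @i10  | RAW r0
9. ld @i11  | WAW r1
10. or/st @i12+i13  | pair

CYCLES = 11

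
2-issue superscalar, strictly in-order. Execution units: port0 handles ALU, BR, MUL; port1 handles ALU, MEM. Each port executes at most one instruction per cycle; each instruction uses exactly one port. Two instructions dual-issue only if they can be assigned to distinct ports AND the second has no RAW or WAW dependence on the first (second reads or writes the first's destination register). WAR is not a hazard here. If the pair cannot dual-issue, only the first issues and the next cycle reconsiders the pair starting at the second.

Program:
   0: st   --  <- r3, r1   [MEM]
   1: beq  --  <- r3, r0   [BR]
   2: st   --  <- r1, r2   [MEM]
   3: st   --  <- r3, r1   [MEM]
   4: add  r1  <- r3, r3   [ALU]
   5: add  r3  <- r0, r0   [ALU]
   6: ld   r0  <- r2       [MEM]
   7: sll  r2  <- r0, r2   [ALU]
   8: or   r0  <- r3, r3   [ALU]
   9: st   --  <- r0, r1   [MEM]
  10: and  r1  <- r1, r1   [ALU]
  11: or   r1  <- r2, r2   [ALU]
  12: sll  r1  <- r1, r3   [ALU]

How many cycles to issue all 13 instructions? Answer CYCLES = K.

  cy0 -> i0/i1 (st.MEM/beq.BR) pair
  cy1 -> i2 (st.MEM) no-port MEM/MEM
  cy2 -> i3/i4 (st.MEM/add.ALU) pair
  cy3 -> i5/i6 (add.ALU/ld.MEM) pair
  cy4 -> i7/i8 (sll.ALU/or.ALU) pair
  cy5 -> i9/i10 (st.MEM/and.ALU) pair
  cy6 -> i11 (or.ALU) RAW+WAW r1
  cy7 -> i12 (sll.ALU) tail

CYCLES = 8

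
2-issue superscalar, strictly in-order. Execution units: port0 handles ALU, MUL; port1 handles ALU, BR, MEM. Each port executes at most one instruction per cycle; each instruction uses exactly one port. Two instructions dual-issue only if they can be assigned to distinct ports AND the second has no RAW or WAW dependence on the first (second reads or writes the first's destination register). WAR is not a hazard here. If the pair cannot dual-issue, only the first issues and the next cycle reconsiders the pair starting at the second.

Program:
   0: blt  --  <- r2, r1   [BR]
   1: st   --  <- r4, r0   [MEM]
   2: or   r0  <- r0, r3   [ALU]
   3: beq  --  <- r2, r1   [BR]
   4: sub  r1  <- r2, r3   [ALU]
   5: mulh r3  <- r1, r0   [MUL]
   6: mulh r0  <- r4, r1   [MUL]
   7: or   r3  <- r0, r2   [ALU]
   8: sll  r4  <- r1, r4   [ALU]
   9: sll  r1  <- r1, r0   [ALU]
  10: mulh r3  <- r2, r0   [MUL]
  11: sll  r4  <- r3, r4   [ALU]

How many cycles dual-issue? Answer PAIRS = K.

PAIRS = 4

0. blt.BR @i0  | no-port BR/MEM
1. st.MEM or.ALU @i1/i2  | pair
2. beq.BR sub.ALU @i3/i4  | pair
3. mulh.MUL @i5  | no-port MUL/MUL
4. mulh.MUL @i6  | RAW r0
5. or.ALU sll.ALU @i7/i8  | pair
6. sll.ALU mulh.MUL @i9/i10  | pair
7. sll.ALU @i11  | tail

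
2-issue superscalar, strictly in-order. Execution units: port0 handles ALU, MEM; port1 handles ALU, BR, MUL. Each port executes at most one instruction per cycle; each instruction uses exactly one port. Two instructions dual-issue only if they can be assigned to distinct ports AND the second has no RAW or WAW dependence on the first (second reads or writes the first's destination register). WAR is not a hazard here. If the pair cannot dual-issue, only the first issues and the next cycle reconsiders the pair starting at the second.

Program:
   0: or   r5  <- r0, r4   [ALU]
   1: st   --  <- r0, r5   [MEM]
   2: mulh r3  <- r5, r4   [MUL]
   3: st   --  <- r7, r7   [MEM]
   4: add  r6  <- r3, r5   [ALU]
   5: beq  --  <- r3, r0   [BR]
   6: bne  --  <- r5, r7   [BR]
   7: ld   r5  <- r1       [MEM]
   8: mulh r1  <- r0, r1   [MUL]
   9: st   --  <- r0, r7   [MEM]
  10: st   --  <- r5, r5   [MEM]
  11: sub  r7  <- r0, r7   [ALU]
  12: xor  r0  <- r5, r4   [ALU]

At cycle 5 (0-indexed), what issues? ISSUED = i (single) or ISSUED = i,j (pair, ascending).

  cy0 -> i0 (or) RAW r5
  cy1 -> i1+i2 (st/mulh) 2-wide
  cy2 -> i3+i4 (st/add) 2-wide
  cy3 -> i5 (beq) no-port BR/BR
  cy4 -> i6+i7 (bne/ld) 2-wide
  cy5 -> i8+i9 (mulh/st) 2-wide
  cy6 -> i10+i11 (st/sub) 2-wide
  cy7 -> i12 (xor) tail

ISSUED = 8,9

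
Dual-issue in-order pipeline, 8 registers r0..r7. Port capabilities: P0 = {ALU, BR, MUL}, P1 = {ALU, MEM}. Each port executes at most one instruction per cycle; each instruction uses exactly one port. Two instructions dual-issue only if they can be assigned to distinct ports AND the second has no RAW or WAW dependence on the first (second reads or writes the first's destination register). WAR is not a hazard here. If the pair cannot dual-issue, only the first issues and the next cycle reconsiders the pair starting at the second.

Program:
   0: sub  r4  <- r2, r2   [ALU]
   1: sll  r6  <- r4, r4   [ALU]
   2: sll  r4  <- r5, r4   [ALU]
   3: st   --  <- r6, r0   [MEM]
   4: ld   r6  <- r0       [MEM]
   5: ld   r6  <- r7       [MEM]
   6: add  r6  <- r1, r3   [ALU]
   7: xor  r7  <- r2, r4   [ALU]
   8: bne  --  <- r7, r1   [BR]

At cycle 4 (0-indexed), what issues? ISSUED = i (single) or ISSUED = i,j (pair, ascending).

ISSUED = 5

#0 head=0: sub i0 RAW r4
#1 head=1: sll;sll i1/i2 2-wide
#2 head=3: st i3 no-port MEM/MEM
#3 head=4: ld i4 no-port MEM/MEM
#4 head=5: ld i5 WAW r6
#5 head=6: add;xor i6/i7 2-wide
#6 head=8: bne i8 tail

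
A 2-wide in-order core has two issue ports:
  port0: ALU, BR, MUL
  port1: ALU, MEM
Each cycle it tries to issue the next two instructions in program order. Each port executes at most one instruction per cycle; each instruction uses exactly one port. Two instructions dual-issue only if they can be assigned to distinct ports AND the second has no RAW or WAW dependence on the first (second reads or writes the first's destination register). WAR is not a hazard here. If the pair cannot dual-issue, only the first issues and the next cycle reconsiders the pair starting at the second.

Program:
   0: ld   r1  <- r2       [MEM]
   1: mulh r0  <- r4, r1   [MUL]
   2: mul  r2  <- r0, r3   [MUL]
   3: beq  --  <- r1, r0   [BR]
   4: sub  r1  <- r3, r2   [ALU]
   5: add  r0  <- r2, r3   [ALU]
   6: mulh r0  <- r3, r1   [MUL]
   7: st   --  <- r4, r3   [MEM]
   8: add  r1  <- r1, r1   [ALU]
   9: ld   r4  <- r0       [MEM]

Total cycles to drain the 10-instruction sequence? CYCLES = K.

CYCLES = 7

  cy0 -> i0 (ld) RAW r1
  cy1 -> i1 (mulh) no-port MUL/MUL
  cy2 -> i2 (mul) no-port MUL/BR
  cy3 -> i3/i4 (beq sub) 2-wide
  cy4 -> i5 (add) WAW r0
  cy5 -> i6/i7 (mulh st) 2-wide
  cy6 -> i8/i9 (add ld) 2-wide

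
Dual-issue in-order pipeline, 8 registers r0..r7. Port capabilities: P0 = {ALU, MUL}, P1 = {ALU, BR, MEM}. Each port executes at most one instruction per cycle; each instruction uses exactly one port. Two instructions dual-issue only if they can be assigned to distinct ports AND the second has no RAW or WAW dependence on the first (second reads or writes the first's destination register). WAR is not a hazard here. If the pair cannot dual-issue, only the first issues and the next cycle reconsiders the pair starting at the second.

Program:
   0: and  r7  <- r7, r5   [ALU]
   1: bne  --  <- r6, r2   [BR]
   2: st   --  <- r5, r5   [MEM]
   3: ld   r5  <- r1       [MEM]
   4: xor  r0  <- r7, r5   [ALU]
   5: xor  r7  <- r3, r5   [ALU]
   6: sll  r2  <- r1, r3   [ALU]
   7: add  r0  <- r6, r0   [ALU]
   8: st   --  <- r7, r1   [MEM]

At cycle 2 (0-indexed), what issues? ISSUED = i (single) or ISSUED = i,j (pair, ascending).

[0] i0&i1  and.ALU/bne.BR  -- dual
[1] i2  st.MEM  -- no-port MEM/MEM
[2] i3  ld.MEM  -- RAW r5
[3] i4&i5  xor.ALU/xor.ALU  -- dual
[4] i6&i7  sll.ALU/add.ALU  -- dual
[5] i8  st.MEM  -- tail

ISSUED = 3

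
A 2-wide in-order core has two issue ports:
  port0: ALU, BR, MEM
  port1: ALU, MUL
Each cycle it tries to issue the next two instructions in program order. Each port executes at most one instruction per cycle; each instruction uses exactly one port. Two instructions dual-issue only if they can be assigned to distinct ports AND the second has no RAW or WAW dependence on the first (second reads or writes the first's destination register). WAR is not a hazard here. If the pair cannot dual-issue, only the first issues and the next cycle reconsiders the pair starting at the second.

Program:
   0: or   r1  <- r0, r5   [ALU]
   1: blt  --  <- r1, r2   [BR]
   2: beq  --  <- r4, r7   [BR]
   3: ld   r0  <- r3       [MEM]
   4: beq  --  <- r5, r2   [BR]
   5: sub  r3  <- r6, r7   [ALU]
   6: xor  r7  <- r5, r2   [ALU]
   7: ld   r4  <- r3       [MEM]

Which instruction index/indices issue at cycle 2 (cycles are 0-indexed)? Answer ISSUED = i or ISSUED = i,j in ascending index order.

ISSUED = 2

[0] i0  or.ALU  -- RAW r1
[1] i1  blt.BR  -- no-port BR/BR
[2] i2  beq.BR  -- no-port BR/MEM
[3] i3  ld.MEM  -- no-port MEM/BR
[4] i4+i5  beq.BR/sub.ALU  -- dual
[5] i6+i7  xor.ALU/ld.MEM  -- dual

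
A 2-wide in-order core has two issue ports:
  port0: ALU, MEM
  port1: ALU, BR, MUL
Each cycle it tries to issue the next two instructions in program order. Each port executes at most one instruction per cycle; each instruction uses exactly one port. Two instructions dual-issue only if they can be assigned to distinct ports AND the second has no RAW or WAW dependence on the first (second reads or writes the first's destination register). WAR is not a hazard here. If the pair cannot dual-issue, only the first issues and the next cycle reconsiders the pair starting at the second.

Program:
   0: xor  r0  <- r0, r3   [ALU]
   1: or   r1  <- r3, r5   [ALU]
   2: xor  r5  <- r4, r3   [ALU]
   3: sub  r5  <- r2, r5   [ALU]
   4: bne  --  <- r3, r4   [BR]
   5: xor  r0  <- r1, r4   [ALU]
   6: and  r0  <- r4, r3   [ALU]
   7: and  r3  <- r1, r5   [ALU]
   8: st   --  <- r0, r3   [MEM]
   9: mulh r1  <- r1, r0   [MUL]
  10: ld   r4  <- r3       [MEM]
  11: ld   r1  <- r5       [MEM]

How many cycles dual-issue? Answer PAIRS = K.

c0: i0,i1 xor.ALU+or.ALU  pair
c1: i2 xor.ALU  RAW+WAW r5
c2: i3,i4 sub.ALU+bne.BR  pair
c3: i5 xor.ALU  WAW r0
c4: i6,i7 and.ALU+and.ALU  pair
c5: i8,i9 st.MEM+mulh.MUL  pair
c6: i10 ld.MEM  no-port MEM/MEM
c7: i11 ld.MEM  tail

PAIRS = 4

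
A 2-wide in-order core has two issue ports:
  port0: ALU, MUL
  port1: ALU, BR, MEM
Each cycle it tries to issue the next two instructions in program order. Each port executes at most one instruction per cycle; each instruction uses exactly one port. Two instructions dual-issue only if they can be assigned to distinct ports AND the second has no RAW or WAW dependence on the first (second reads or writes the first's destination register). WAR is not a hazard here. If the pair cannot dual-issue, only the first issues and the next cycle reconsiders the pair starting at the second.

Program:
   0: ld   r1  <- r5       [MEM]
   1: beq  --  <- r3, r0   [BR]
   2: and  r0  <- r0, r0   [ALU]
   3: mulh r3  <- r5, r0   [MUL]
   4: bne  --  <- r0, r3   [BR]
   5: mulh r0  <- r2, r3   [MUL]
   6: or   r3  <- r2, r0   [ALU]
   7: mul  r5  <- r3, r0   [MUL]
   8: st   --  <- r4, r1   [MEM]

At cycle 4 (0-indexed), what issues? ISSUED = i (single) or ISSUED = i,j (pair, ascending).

ISSUED = 6

  cy0 -> i0 (ld) no-port MEM/BR
  cy1 -> i1/i2 (beq/and) pair
  cy2 -> i3 (mulh) RAW r3
  cy3 -> i4/i5 (bne/mulh) pair
  cy4 -> i6 (or) RAW r3
  cy5 -> i7/i8 (mul/st) pair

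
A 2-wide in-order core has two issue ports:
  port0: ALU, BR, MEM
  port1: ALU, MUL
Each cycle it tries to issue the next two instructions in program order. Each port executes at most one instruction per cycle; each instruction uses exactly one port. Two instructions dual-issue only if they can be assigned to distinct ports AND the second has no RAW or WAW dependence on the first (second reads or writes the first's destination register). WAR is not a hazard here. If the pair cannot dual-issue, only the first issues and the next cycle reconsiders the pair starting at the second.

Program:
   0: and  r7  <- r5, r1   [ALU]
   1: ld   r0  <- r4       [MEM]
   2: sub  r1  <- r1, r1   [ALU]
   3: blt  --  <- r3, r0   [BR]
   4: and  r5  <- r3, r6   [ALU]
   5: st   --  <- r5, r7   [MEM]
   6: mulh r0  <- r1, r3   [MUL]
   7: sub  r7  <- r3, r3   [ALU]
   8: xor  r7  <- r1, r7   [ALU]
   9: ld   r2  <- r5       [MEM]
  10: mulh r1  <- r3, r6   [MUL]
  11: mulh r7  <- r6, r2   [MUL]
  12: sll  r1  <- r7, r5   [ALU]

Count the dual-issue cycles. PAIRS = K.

PAIRS = 4

t=0 i0,i1:and.ALU+ld.MEM ; pair
t=1 i2,i3:sub.ALU+blt.BR ; pair
t=2 i4:and.ALU ; RAW r5
t=3 i5,i6:st.MEM+mulh.MUL ; pair
t=4 i7:sub.ALU ; RAW+WAW r7
t=5 i8,i9:xor.ALU+ld.MEM ; pair
t=6 i10:mulh.MUL ; no-port MUL/MUL
t=7 i11:mulh.MUL ; RAW r7
t=8 i12:sll.ALU ; tail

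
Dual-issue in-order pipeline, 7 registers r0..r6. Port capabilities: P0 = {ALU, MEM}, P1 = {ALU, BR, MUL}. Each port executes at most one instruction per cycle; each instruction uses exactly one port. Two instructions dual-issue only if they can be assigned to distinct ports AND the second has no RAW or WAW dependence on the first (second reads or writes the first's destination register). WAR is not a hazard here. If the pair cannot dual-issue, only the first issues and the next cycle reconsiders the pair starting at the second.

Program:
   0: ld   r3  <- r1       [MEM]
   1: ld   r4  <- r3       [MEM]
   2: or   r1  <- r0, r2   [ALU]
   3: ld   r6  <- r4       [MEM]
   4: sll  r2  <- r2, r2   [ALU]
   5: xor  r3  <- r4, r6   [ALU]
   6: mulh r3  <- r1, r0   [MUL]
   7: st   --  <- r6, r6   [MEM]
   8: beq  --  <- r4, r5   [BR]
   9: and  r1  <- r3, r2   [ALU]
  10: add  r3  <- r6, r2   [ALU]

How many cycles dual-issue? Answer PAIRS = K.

#0 head=0: ld i0 no-port MEM/MEM
#1 head=1: ld+or i1&i2 2-wide
#2 head=3: ld+sll i3&i4 2-wide
#3 head=5: xor i5 WAW r3
#4 head=6: mulh+st i6&i7 2-wide
#5 head=8: beq+and i8&i9 2-wide
#6 head=10: add i10 tail

PAIRS = 4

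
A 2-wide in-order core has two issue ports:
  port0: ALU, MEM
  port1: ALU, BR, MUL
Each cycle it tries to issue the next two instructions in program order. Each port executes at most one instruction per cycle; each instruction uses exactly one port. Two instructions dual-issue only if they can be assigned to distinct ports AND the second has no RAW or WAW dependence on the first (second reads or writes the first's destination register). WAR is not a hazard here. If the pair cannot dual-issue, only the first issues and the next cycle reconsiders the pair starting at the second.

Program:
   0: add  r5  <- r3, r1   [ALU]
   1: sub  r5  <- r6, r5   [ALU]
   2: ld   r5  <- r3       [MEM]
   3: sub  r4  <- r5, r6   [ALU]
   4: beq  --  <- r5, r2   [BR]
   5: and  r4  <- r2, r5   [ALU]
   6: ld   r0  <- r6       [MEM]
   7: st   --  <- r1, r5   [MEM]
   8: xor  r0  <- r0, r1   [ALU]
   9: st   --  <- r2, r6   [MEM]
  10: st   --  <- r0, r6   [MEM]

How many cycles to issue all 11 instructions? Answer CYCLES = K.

c0: i0 add  RAW+WAW r5
c1: i1 sub  WAW r5
c2: i2 ld  RAW r5
c3: i3,i4 sub;beq  pair
c4: i5,i6 and;ld  pair
c5: i7,i8 st;xor  pair
c6: i9 st  no-port MEM/MEM
c7: i10 st  tail

CYCLES = 8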